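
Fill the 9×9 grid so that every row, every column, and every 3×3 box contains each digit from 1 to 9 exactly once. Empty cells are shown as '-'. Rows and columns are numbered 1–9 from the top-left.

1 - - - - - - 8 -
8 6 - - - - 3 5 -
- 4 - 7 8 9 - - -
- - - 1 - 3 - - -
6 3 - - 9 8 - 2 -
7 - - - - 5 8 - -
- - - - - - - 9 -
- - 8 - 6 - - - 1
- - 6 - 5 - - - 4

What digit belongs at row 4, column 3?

5

row 5, column 4 = 4: row 5 has {2,3,6,8,9}; col 4 has {1,7}; box has {1,3,5,8,9} → only 4 remains.
row 6, column 5 = 2: row 6 has {5,7,8}; col 5 has {5,6,8,9}; box has {1,3,4,5,8,9} → only 2 remains.
row 2, column 4 = 2: row 2 has {3,5,6,8}; col 4 has {1,4,7}; box has {7,8,9} → only 2 remains.
row 4, column 5 = 7: row 4 has {1,3}; col 5 has {2,5,6,8,9}; box has {1,2,3,4,5,8,9} → only 7 remains.
row 6, column 4 = 6: row 6 has {2,5,7,8}; col 4 has {1,2,4,7}; box has {1,2,3,4,5,7,8,9} → only 6 remains.
row 4, column 2 = 8: in row 4, 8 can only go here (every other open cell in that row sees an 8).
row 9, column 4 = 8: in row 9, 8 can only go here (every other open cell in that row sees an 8).
row 7, column 4 = 3: row 7 has {9}; col 4 has {1,2,4,6,7,8}; box has {5,6,8} → only 3 remains.
row 8, column 4 = 9: row 8 has {1,6,8}; col 4 has {1,2,3,4,6,7,8}; box has {3,5,6,8} → only 9 remains.
row 1, column 4 = 5: row 1 has {1,8}; col 4 has {1,2,3,4,6,7,8,9}; box has {2,7,8,9} → only 5 remains.
row 7, column 9 = 8: in row 7, 8 can only go here (every other open cell in that row sees an 8).
row 7, column 7 = 6: in row 7, 6 can only go here (every other open cell in that row sees a 6).
row 1, column 5 = 3: in column 5, 3 can only go here (every other open cell in that column sees a 3).
row 3, column 3 = 3: in column 3, 3 can only go here (every other open cell in that column sees a 3).
row 3, column 1 = 5: in row 3, 5 can only go here (every other open cell in that row sees a 5).
row 1, column 6 = 6: in column 6, 6 can only go here (every other open cell in that column sees a 6).
row 1, column 7 = 4: in row 1, 4 can only go here (every other open cell in that row sees a 4).
row 4, column 7 = 9: in column 7, 9 can only go here (every other open cell in that column sees a 9).
row 6, column 9 = 3: row 6 has {2,5,6,7,8}; col 9 has {1,4,8}; box has {2,8,9} → only 3 remains.
row 9, column 1 = 9: in column 1, 9 can only go here (every other open cell in that column sees a 9).
row 9, column 8 = 3: in row 9, 3 can only go here (every other open cell in that row sees a 3).
row 8, column 8 = 7: row 8 has {1,6,8,9}; col 8 has {2,3,5,8,9}; box has {1,3,4,6,8,9} → only 7 remains.
row 9, column 7 = 2: row 9 has {3,4,5,6,8,9}; col 7 has {3,4,6,8,9}; box has {1,3,4,6,7,8,9} → only 2 remains.
row 3, column 7 = 1: row 3 has {3,4,5,7,8,9}; col 7 has {2,3,4,6,8,9}; box has {3,4,5,8} → only 1 remains.
row 3, column 8 = 6: row 3 has {1,3,4,5,7,8,9}; col 8 has {2,3,5,7,8,9}; box has {1,3,4,5,8} → only 6 remains.
row 3, column 9 = 2: row 3 has {1,3,4,5,6,7,8,9}; col 9 has {1,3,4,8}; box has {1,3,4,5,6,8} → only 2 remains.
row 4, column 8 = 4: row 4 has {1,3,7,8,9}; col 8 has {2,3,5,6,7,8,9}; box has {2,3,8,9} → only 4 remains.
row 6, column 8 = 1: row 6 has {2,3,5,6,7,8}; col 8 has {2,3,4,5,6,7,8,9}; box has {2,3,4,8,9} → only 1 remains.
row 8, column 7 = 5: row 8 has {1,6,7,8,9}; col 7 has {1,2,3,4,6,8,9}; box has {1,2,3,4,6,7,8,9} → only 5 remains.
row 4, column 1 = 2: row 4 has {1,3,4,7,8,9}; col 1 has {1,5,6,7,8,9}; box has {3,6,7,8} → only 2 remains.
row 4, column 3 = 5: row 4 has {1,2,3,4,7,8,9}; col 3 has {3,6,8}; box has {2,3,6,7,8} → only 5 remains.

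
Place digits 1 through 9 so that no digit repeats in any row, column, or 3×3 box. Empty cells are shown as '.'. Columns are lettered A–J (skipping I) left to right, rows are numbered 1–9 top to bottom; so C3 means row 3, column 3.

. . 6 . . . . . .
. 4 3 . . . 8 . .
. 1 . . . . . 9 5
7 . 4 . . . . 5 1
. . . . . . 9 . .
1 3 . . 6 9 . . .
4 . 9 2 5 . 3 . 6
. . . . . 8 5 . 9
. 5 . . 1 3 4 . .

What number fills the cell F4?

F4 = 2: row 4 has {1,4,5,7}; col 6 has {3,8,9}; box has {6,9} → only 2 remains.

2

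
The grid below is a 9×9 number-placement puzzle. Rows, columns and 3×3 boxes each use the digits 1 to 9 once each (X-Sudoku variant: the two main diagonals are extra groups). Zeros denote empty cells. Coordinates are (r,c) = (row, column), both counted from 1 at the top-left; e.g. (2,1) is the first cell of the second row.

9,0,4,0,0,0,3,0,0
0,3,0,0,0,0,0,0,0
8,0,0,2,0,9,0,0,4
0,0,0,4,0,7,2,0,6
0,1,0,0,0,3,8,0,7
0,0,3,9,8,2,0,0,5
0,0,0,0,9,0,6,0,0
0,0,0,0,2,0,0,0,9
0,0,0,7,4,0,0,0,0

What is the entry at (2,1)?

(4,1) = 5: row 4 has {2,4,6,7}; col 1 has {8,9}; box has {1,3} → only 5 remains.
(4,5) = 1: row 4 has {2,4,5,6,7}; col 5 has {2,4,8,9}; box has {2,3,4,7,8,9} → only 1 remains.
(5,5) = 5: row 5 has {1,3,7,8}; col 5 has {1,2,4,8,9}; box has {1,2,3,4,7,8,9}; main diagonal has {2,3,4,6,9}; anti-diagonal has {7,9} → only 5 remains.
(3,7) = 1: row 3 has {2,4,8,9}; col 7 has {2,3,6,8}; box has {3,4}; anti-diagonal has {5,7,9} → only 1 remains.
(5,4) = 6: row 5 has {1,3,5,7,8}; col 4 has {2,4,7,9}; box has {1,2,3,4,5,7,8,9} → only 6 remains.
(6,7) = 4: row 6 has {2,3,5,8,9}; col 7 has {1,2,3,6,8}; box has {2,5,6,7,8} → only 4 remains.
(6,8) = 1: row 6 has {2,3,4,5,8,9}; col 8 has {}; box has {2,4,5,6,7,8} → only 1 remains.
(9,7) = 5: row 9 has {4,7}; col 7 has {1,2,3,4,6,8}; box has {6,9} → only 5 remains.
(3,3) = 7: row 3 has {1,2,4,8,9}; col 3 has {3,4}; box has {3,4,8,9}; main diagonal has {2,3,4,5,6,9} → only 7 remains.
(5,8) = 9: row 5 has {1,3,5,6,7,8}; col 8 has {1}; box has {1,2,4,5,6,7,8} → only 9 remains.
(8,7) = 7: row 8 has {2,9}; col 7 has {1,2,3,4,5,6,8}; box has {5,6,9} → only 7 remains.
(8,8) = 8: row 8 has {2,7,9}; col 8 has {1,9}; box has {5,6,7,9}; main diagonal has {2,3,4,5,6,7,9} → only 8 remains.
(9,9) = 1: row 9 has {4,5,7}; col 9 has {4,5,6,7,9}; box has {5,6,7,8,9}; main diagonal has {2,3,4,5,6,7,8,9} → only 1 remains.
(2,7) = 9: row 2 has {3}; col 7 has {1,2,3,4,5,6,7,8}; box has {1,3,4} → only 9 remains.
(4,8) = 3: row 4 has {1,2,4,5,6,7}; col 8 has {1,8,9}; box has {1,2,4,5,6,7,8,9} → only 3 remains.
(5,3) = 2: row 5 has {1,3,5,6,7,8,9}; col 3 has {3,4,7}; box has {1,3,5} → only 2 remains.
(7,3) = 8: row 7 has {6,9}; col 3 has {2,3,4,7}; box has {}; anti-diagonal has {1,5,7,9} → only 8 remains.
(9,8) = 2: row 9 has {1,4,5,7}; col 8 has {1,3,8,9}; box has {1,5,6,7,8,9} → only 2 remains.
(1,9) = 2: row 1 has {3,4,9}; col 9 has {1,4,5,6,7,9}; box has {1,3,4,9}; anti-diagonal has {1,5,7,8,9} → only 2 remains.
(2,8) = 6: row 2 has {3,9}; col 8 has {1,2,3,8,9}; box has {1,2,3,4,9}; anti-diagonal has {1,2,5,7,8,9} → only 6 remains.
(2,9) = 8: row 2 has {3,6,9}; col 9 has {1,2,4,5,6,7,9}; box has {1,2,3,4,6,9} → only 8 remains.
(3,8) = 5: row 3 has {1,2,4,7,8,9}; col 8 has {1,2,3,6,8,9}; box has {1,2,3,4,6,8,9} → only 5 remains.
(4,3) = 9: row 4 has {1,2,3,4,5,6,7}; col 3 has {2,3,4,7,8}; box has {1,2,3,5} → only 9 remains.
(5,1) = 4: row 5 has {1,2,3,5,6,7,8,9}; col 1 has {5,8,9}; box has {1,2,3,5,9} → only 4 remains.
(7,8) = 4: row 7 has {6,8,9}; col 8 has {1,2,3,5,6,8,9}; box has {1,2,5,6,7,8,9} → only 4 remains.
(7,9) = 3: row 7 has {4,6,8,9}; col 9 has {1,2,4,5,6,7,8,9}; box has {1,2,4,5,6,7,8,9} → only 3 remains.
(8,2) = 4: row 8 has {2,7,8,9}; col 2 has {1,3}; box has {8}; anti-diagonal has {1,2,5,6,7,8,9} → only 4 remains.
(9,1) = 3: row 9 has {1,2,4,5,7}; col 1 has {4,5,8,9}; box has {4,8}; anti-diagonal has {1,2,4,5,6,7,8,9} → only 3 remains.
(9,3) = 6: row 9 has {1,2,3,4,5,7}; col 3 has {2,3,4,7,8,9}; box has {3,4,8} → only 6 remains.
(9,6) = 8: row 9 has {1,2,3,4,5,6,7}; col 6 has {2,3,7,9}; box has {2,4,7,9} → only 8 remains.
(1,8) = 7: row 1 has {2,3,4,9}; col 8 has {1,2,3,4,5,6,8,9}; box has {1,2,3,4,5,6,8,9} → only 7 remains.
(2,5) = 7: row 2 has {3,6,8,9}; col 5 has {1,2,4,5,8,9}; box has {2,9} → only 7 remains.
(3,2) = 6: row 3 has {1,2,4,5,7,8,9}; col 2 has {1,3,4}; box has {3,4,7,8,9} → only 6 remains.
(3,5) = 3: row 3 has {1,2,4,5,6,7,8,9}; col 5 has {1,2,4,5,7,8,9}; box has {2,7,9} → only 3 remains.
(4,2) = 8: row 4 has {1,2,3,4,5,6,7,9}; col 2 has {1,3,4,6}; box has {1,2,3,4,5,9} → only 8 remains.
(6,2) = 7: row 6 has {1,2,3,4,5,8,9}; col 2 has {1,3,4,6,8}; box has {1,2,3,4,5,8,9} → only 7 remains.
(8,1) = 1: row 8 has {2,4,7,8,9}; col 1 has {3,4,5,8,9}; box has {3,4,6,8} → only 1 remains.
(8,3) = 5: row 8 has {1,2,4,7,8,9}; col 3 has {2,3,4,6,7,8,9}; box has {1,3,4,6,8} → only 5 remains.
(8,4) = 3: row 8 has {1,2,4,5,7,8,9}; col 4 has {2,4,6,7,9}; box has {2,4,7,8,9} → only 3 remains.
(8,6) = 6: row 8 has {1,2,3,4,5,7,8,9}; col 6 has {2,3,7,8,9}; box has {2,3,4,7,8,9} → only 6 remains.
(9,2) = 9: row 9 has {1,2,3,4,5,6,7,8}; col 2 has {1,3,4,6,7,8}; box has {1,3,4,5,6,8} → only 9 remains.
(1,2) = 5: row 1 has {2,3,4,7,9}; col 2 has {1,3,4,6,7,8,9}; box has {3,4,6,7,8,9} → only 5 remains.
(1,5) = 6: row 1 has {2,3,4,5,7,9}; col 5 has {1,2,3,4,5,7,8,9}; box has {2,3,7,9} → only 6 remains.
(1,6) = 1: row 1 has {2,3,4,5,6,7,9}; col 6 has {2,3,6,7,8,9}; box has {2,3,6,7,9} → only 1 remains.
(2,1) = 2: row 2 has {3,6,7,8,9}; col 1 has {1,3,4,5,8,9}; box has {3,4,5,6,7,8,9} → only 2 remains.

2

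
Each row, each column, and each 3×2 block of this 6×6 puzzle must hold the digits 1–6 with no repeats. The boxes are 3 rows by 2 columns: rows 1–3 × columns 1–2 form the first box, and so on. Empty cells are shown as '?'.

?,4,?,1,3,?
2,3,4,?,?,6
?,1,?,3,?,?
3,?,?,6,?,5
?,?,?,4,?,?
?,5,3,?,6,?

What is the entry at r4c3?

r1c6 = 2 (sole candidate).
r2c4 = 5 (sole candidate).
r2c5 = 1 (sole candidate).
r3c6 = 4 (sole candidate).
r4c2 = 2 (sole candidate).
r4c3 = 1: row 4 has {2,3,5,6}; col 3 has {3,4}; box has {3,4,6} → only 1 remains.

1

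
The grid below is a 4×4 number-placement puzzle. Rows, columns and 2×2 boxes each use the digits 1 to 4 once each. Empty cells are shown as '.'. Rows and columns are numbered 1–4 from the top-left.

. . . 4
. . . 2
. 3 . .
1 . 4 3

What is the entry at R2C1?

3

R3C4 = 1 (sole candidate).
R4C2 = 2 (sole candidate).
R1C2 = 1 (sole candidate).
R1C3 = 3 (sole candidate).
R2C2 = 4 (sole candidate).
R2C3 = 1 (sole candidate).
R3C1 = 4 (sole candidate).
R3C3 = 2 (sole candidate).
R1C1 = 2 (sole candidate).
R2C1 = 3: row 2 has {1,2,4}; col 1 has {1,2,4}; box has {1,2,4} → only 3 remains.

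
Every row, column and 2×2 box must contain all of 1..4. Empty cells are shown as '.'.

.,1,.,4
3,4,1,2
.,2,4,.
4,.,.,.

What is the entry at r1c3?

3

r1c1 = 2: row 1 has {1,4}; col 1 has {3,4}; box has {1,3,4} → only 2 remains.
r1c3 = 3: row 1 has {1,2,4}; col 3 has {1,4}; box has {1,2,4} → only 3 remains.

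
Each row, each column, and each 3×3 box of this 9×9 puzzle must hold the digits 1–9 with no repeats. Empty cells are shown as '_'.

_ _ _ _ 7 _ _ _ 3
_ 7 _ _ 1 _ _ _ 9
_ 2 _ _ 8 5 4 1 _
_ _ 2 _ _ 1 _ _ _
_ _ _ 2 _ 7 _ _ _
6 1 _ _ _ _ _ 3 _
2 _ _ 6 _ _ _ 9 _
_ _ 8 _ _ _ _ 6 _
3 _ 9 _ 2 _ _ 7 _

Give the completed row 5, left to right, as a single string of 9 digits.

row 3, column 1 = 9 (sole candidate).
row 3, column 4 = 3 (sole candidate).
row 2, column 4 = 4 (sole candidate).
row 3, column 3 = 6 (sole candidate).
row 3, column 9 = 7 (sole candidate).
row 1, column 4 = 9 (sole candidate).
row 2, column 3 = 3 (hidden single in row 2).
row 7, column 3 = 7 (hidden single in row 7).
row 6, column 7 = 7 (hidden single in row 6).
row 4, column 1 = 7 (hidden single in row 4).
row 6, column 9 = 2 (hidden single in row 6).
row 8, column 7 = 2 (hidden single in row 8).
row 8, column 4 = 7 (hidden single in row 8).
row 9, column 2 = 6 (hidden single in row 9).
row 1, column 3 = 1 (hidden single in column 3).
row 8, column 1 = 1 (hidden single in column 1).
row 9, column 4 = 1 (hidden single in column 4).
row 7, column 7 = 3 (hidden single in column 7).
row 7, column 9 = 1 (hidden single in row 7).
row 5, column 7 = 1: in row 5, 1 can only go here (every other open cell in that row sees a 1).
row 7, column 6 = 8 (hidden single in row 7).
row 9, column 6 = 4 (sole candidate).
row 6, column 6 = 9 (sole candidate).
row 7, column 5 = 5 (sole candidate).
row 8, column 6 = 3 (sole candidate).
row 6, column 5 = 4 (sole candidate).
row 7, column 2 = 4 (sole candidate).
row 8, column 2 = 5 (sole candidate).
row 8, column 5 = 9 (sole candidate).
row 8, column 9 = 4 (sole candidate).
row 1, column 2 = 8 (sole candidate).
row 2, column 1 = 5 (sole candidate).
row 6, column 3 = 5 (sole candidate).
row 6, column 4 = 8 (sole candidate).
row 1, column 1 = 4 (sole candidate).
row 4, column 4 = 5 (sole candidate).
row 5, column 1 = 8: row 5 has {1,2,7}; col 1 has {1,2,3,4,5,6,7,9}; box has {1,2,5,6,7} → only 8 remains.
row 5, column 3 = 4: row 5 has {1,2,7,8}; col 3 has {1,2,3,5,6,7,8,9}; box has {1,2,5,6,7,8} → only 4 remains.
row 5, column 8 = 5: row 5 has {1,2,4,7,8}; col 8 has {1,3,6,7,9}; box has {1,2,3,7} → only 5 remains.
row 5, column 9 = 6: row 5 has {1,2,4,5,7,8}; col 9 has {1,2,3,4,7,9}; box has {1,2,3,5,7} → only 6 remains.
row 1, column 8 = 2 (sole candidate).
row 2, column 8 = 8 (sole candidate).
row 4, column 8 = 4 (sole candidate).
row 4, column 9 = 8 (sole candidate).
row 5, column 5 = 3: row 5 has {1,2,4,5,6,7,8}; col 5 has {1,2,4,5,7,8,9}; box has {1,2,4,5,7,8,9} → only 3 remains.
row 9, column 9 = 5 (sole candidate).
row 1, column 6 = 6 (sole candidate).
row 1, column 7 = 5 (sole candidate).
row 2, column 6 = 2 (sole candidate).
row 2, column 7 = 6 (sole candidate).
row 4, column 5 = 6 (sole candidate).
row 4, column 7 = 9 (sole candidate).
row 5, column 2 = 9: row 5 has {1,2,3,4,5,6,7,8}; col 2 has {1,2,4,5,6,7,8}; box has {1,2,4,5,6,7,8} → only 9 remains.

894237156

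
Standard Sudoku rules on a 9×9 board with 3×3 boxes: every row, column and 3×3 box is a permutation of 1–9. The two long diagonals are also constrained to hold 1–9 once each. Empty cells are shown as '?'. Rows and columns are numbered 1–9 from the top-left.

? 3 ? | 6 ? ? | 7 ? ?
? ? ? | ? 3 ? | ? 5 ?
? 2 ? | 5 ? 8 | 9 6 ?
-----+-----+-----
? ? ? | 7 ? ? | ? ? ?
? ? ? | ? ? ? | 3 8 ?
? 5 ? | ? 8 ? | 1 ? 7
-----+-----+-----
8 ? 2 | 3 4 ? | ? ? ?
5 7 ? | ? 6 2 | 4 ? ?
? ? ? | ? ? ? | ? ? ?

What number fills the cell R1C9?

8

R5C5 = 1: row 5 has {3,8}; col 5 has {3,4,6,8}; box has {7,8}; main diagonal has {7}; anti-diagonal has {2,5,7,9} → only 1 remains.
R6C4 = 4: row 6 has {1,5,7,8}; col 4 has {3,5,6,7}; box has {1,7,8}; anti-diagonal has {1,2,5,7,9} → only 4 remains.
R1C9 = 8: row 1 has {3,6,7}; col 9 has {7}; box has {5,6,7,9}; anti-diagonal has {1,2,4,5,7,9} → only 8 remains.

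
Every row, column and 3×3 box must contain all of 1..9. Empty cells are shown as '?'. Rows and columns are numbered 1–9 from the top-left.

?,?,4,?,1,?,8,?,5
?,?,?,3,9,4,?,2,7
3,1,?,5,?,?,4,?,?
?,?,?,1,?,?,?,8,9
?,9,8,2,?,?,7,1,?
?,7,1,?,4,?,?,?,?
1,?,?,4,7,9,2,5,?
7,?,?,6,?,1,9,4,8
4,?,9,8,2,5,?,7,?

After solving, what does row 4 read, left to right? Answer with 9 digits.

243167589

r1c4 = 7: row 1 has {1,4,5,8}; col 4 has {1,2,3,4,5,6,8}; box has {1,3,4,5,9} → only 7 remains.
r3c9 = 6: row 3 has {1,3,4,5}; col 9 has {5,7,8,9}; box has {2,4,5,7,8} → only 6 remains.
r6c4 = 9: row 6 has {1,4,7}; col 4 has {1,2,3,4,5,6,7,8}; box has {1,2,4} → only 9 remains.
r7c9 = 3: row 7 has {1,2,4,5,7,9}; col 9 has {5,6,7,8,9}; box has {2,4,5,7,8,9} → only 3 remains.
r8c5 = 3: row 8 has {1,4,6,7,8,9}; col 5 has {1,2,4,7,9}; box has {1,2,4,5,6,7,8,9} → only 3 remains.
r9c9 = 1: row 9 has {2,4,5,7,8,9}; col 9 has {3,5,6,7,8,9}; box has {2,3,4,5,7,8,9} → only 1 remains.
r2c7 = 1: row 2 has {2,3,4,7,9}; col 7 has {2,4,7,8,9}; box has {2,4,5,6,7,8} → only 1 remains.
r3c5 = 8: row 3 has {1,3,4,5,6}; col 5 has {1,2,3,4,7,9}; box has {1,3,4,5,7,9} → only 8 remains.
r3c6 = 2: row 3 has {1,3,4,5,6,8}; col 6 has {1,4,5,9}; box has {1,3,4,5,7,8,9} → only 2 remains.
r3c8 = 9: row 3 has {1,2,3,4,5,6,8}; col 8 has {1,2,4,5,7,8}; box has {1,2,4,5,6,7,8} → only 9 remains.
r5c9 = 4: row 5 has {1,2,7,8,9}; col 9 has {1,3,5,6,7,8,9}; box has {1,7,8,9} → only 4 remains.
r6c9 = 2: row 6 has {1,4,7,9}; col 9 has {1,3,4,5,6,7,8,9}; box has {1,4,7,8,9} → only 2 remains.
r7c3 = 6: row 7 has {1,2,3,4,5,7,9}; col 3 has {1,4,8,9}; box has {1,4,7,9} → only 6 remains.
r9c2 = 3: row 9 has {1,2,4,5,7,8,9}; col 2 has {1,7,9}; box has {1,4,6,7,9} → only 3 remains.
r9c7 = 6: row 9 has {1,2,3,4,5,7,8,9}; col 7 has {1,2,4,7,8,9}; box has {1,2,3,4,5,7,8,9} → only 6 remains.
r1c6 = 6: row 1 has {1,4,5,7,8}; col 6 has {1,2,4,5,9}; box has {1,2,3,4,5,7,8,9} → only 6 remains.
r1c8 = 3: row 1 has {1,4,5,6,7,8}; col 8 has {1,2,4,5,7,8,9}; box has {1,2,4,5,6,7,8,9} → only 3 remains.
r2c3 = 5: row 2 has {1,2,3,4,7,9}; col 3 has {1,4,6,8,9}; box has {1,3,4} → only 5 remains.
r3c3 = 7: row 3 has {1,2,3,4,5,6,8,9}; col 3 has {1,4,5,6,8,9}; box has {1,3,4,5} → only 7 remains.
r5c6 = 3: row 5 has {1,2,4,7,8,9}; col 6 has {1,2,4,5,6,9}; box has {1,2,4,9} → only 3 remains.
r6c6 = 8: row 6 has {1,2,4,7,9}; col 6 has {1,2,3,4,5,6,9}; box has {1,2,3,4,9} → only 8 remains.
r6c8 = 6: row 6 has {1,2,4,7,8,9}; col 8 has {1,2,3,4,5,7,8,9}; box has {1,2,4,7,8,9} → only 6 remains.
r7c2 = 8: row 7 has {1,2,3,4,5,6,7,9}; col 2 has {1,3,7,9}; box has {1,3,4,6,7,9} → only 8 remains.
r8c3 = 2: row 8 has {1,3,4,6,7,8,9}; col 3 has {1,4,5,6,7,8,9}; box has {1,3,4,6,7,8,9} → only 2 remains.
r1c2 = 2: row 1 has {1,3,4,5,6,7,8}; col 2 has {1,3,7,8,9}; box has {1,3,4,5,7} → only 2 remains.
r2c2 = 6: row 2 has {1,2,3,4,5,7,9}; col 2 has {1,2,3,7,8,9}; box has {1,2,3,4,5,7} → only 6 remains.
r4c3 = 3: row 4 has {1,8,9}; col 3 has {1,2,4,5,6,7,8,9}; box has {1,7,8,9} → only 3 remains.
r4c6 = 7: row 4 has {1,3,8,9}; col 6 has {1,2,3,4,5,6,8,9}; box has {1,2,3,4,8,9} → only 7 remains.
r4c7 = 5: row 4 has {1,3,7,8,9}; col 7 has {1,2,4,6,7,8,9}; box has {1,2,4,6,7,8,9} → only 5 remains.
r6c1 = 5: row 6 has {1,2,4,6,7,8,9}; col 1 has {1,3,4,7}; box has {1,3,7,8,9} → only 5 remains.
r6c7 = 3: row 6 has {1,2,4,5,6,7,8,9}; col 7 has {1,2,4,5,6,7,8,9}; box has {1,2,4,5,6,7,8,9} → only 3 remains.
r8c2 = 5: row 8 has {1,2,3,4,6,7,8,9}; col 2 has {1,2,3,6,7,8,9}; box has {1,2,3,4,6,7,8,9} → only 5 remains.
r1c1 = 9: row 1 has {1,2,3,4,5,6,7,8}; col 1 has {1,3,4,5,7}; box has {1,2,3,4,5,6,7} → only 9 remains.
r2c1 = 8: row 2 has {1,2,3,4,5,6,7,9}; col 1 has {1,3,4,5,7,9}; box has {1,2,3,4,5,6,7,9} → only 8 remains.
r4c2 = 4: row 4 has {1,3,5,7,8,9}; col 2 has {1,2,3,5,6,7,8,9}; box has {1,3,5,7,8,9} → only 4 remains.
r4c5 = 6: row 4 has {1,3,4,5,7,8,9}; col 5 has {1,2,3,4,7,8,9}; box has {1,2,3,4,7,8,9} → only 6 remains.
r5c1 = 6: row 5 has {1,2,3,4,7,8,9}; col 1 has {1,3,4,5,7,8,9}; box has {1,3,4,5,7,8,9} → only 6 remains.
r5c5 = 5: row 5 has {1,2,3,4,6,7,8,9}; col 5 has {1,2,3,4,6,7,8,9}; box has {1,2,3,4,6,7,8,9} → only 5 remains.
r4c1 = 2: row 4 has {1,3,4,5,6,7,8,9}; col 1 has {1,3,4,5,6,7,8,9}; box has {1,3,4,5,6,7,8,9} → only 2 remains.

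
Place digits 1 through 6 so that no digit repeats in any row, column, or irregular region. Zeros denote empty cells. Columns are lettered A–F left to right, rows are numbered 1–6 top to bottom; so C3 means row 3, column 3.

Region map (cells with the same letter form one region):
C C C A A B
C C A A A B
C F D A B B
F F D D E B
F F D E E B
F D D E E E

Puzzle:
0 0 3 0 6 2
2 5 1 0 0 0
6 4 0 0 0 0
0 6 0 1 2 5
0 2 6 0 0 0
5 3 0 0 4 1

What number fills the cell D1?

B1 = 1: row 1 has {2,3,6}; col 2 has {2,3,4,5,6}; region has {2,3,5,6} → only 1 remains.
E2 = 3: row 2 has {1,2,5}; col 5 has {2,4,6}; region has {1,6} → only 3 remains.
E3 = 1: row 3 has {4,6}; col 5 has {2,3,4,6}; region has {2,5} → only 1 remains.
F3 = 3: row 3 has {1,4,6}; col 6 has {1,2,5}; region has {1,2,5} → only 3 remains.
A4 = 3: row 4 has {1,2,5,6}; col 1 has {2,5,6}; region has {2,4,5,6} → only 3 remains.
C4 = 4: row 4 has {1,2,3,5,6}; col 3 has {1,3,6}; region has {1,3,6} → only 4 remains.
A5 = 1: row 5 has {2,6}; col 1 has {2,3,5,6}; region has {2,3,4,5,6} → only 1 remains.
E5 = 5: row 5 has {1,2,6}; col 5 has {1,2,3,4,6}; region has {1,2,4} → only 5 remains.
F5 = 4: row 5 has {1,2,5,6}; col 6 has {1,2,3,5}; region has {1,2,3,5} → only 4 remains.
C6 = 2: row 6 has {1,3,4,5}; col 3 has {1,3,4,6}; region has {1,3,4,6} → only 2 remains.
D6 = 6: row 6 has {1,2,3,4,5}; col 4 has {1}; region has {1,2,4,5} → only 6 remains.
A1 = 4: row 1 has {1,2,3,6}; col 1 has {1,2,3,5,6}; region has {1,2,3,5,6} → only 4 remains.
D1 = 5: row 1 has {1,2,3,4,6}; col 4 has {1,6}; region has {1,3,6} → only 5 remains.

5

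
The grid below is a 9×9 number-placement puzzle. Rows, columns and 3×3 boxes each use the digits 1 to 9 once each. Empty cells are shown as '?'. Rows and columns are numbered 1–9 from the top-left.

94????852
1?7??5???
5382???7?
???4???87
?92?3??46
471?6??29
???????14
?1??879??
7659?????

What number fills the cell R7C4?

6

R1C3 = 6: row 1 has {2,4,5,8,9}; col 3 has {1,2,5,7,8}; box has {1,3,4,5,7,8,9} → only 6 remains.
R2C2 = 2: row 2 has {1,5,7}; col 2 has {1,3,4,6,7,9}; box has {1,3,4,5,6,7,8,9} → only 2 remains.
R2C9 = 3: row 2 has {1,2,5,7}; col 9 has {2,4,6,7,9}; box has {2,5,7,8} → only 3 remains.
R3C9 = 1: row 3 has {2,3,5,7,8}; col 9 has {2,3,4,6,7,9}; box has {2,3,5,7,8} → only 1 remains.
R4C2 = 5: row 4 has {4,7,8}; col 2 has {1,2,3,4,6,7,9}; box has {1,2,4,7,9} → only 5 remains.
R4C3 = 3: row 4 has {4,5,7,8}; col 3 has {1,2,5,6,7,8}; box has {1,2,4,5,7,9} → only 3 remains.
R4C7 = 1: row 4 has {3,4,5,7,8}; col 7 has {8,9}; box has {2,4,6,7,8,9} → only 1 remains.
R5C1 = 8: row 5 has {2,3,4,6,9}; col 1 has {1,4,5,7,9}; box has {1,2,3,4,5,7,9} → only 8 remains.
R5C6 = 1: row 5 has {2,3,4,6,8,9}; col 6 has {5,7}; box has {3,4,6} → only 1 remains.
R5C7 = 5: row 5 has {1,2,3,4,6,8,9}; col 7 has {1,8,9}; box has {1,2,4,6,7,8,9} → only 5 remains.
R6C6 = 8: row 6 has {1,2,4,6,7,9}; col 6 has {1,5,7}; box has {1,3,4,6} → only 8 remains.
R6C7 = 3: row 6 has {1,2,4,6,7,8,9}; col 7 has {1,5,8,9}; box has {1,2,4,5,6,7,8,9} → only 3 remains.
R7C2 = 8: row 7 has {1,4}; col 2 has {1,2,3,4,5,6,7,9}; box has {1,5,6,7} → only 8 remains.
R7C3 = 9: row 7 has {1,4,8}; col 3 has {1,2,3,5,6,7,8}; box has {1,5,6,7,8} → only 9 remains.
R8C3 = 4: row 8 has {1,7,8,9}; col 3 has {1,2,3,5,6,7,8,9}; box has {1,5,6,7,8,9} → only 4 remains.
R8C9 = 5: row 8 has {1,4,7,8,9}; col 9 has {1,2,3,4,6,7,9}; box has {1,4,9} → only 5 remains.
R9C7 = 2: row 9 has {5,6,7,9}; col 7 has {1,3,5,8,9}; box has {1,4,5,9} → only 2 remains.
R9C8 = 3: row 9 has {2,5,6,7,9}; col 8 has {1,2,4,5,7,8}; box has {1,2,4,5,9} → only 3 remains.
R9C9 = 8: row 9 has {2,3,5,6,7,9}; col 9 has {1,2,3,4,5,6,7,9}; box has {1,2,3,4,5,9} → only 8 remains.
R1C6 = 3: row 1 has {2,4,5,6,8,9}; col 6 has {1,5,7,8}; box has {2,5} → only 3 remains.
R4C1 = 6: row 4 has {1,3,4,5,7,8}; col 1 has {1,4,5,7,8,9}; box has {1,2,3,4,5,7,8,9} → only 6 remains.
R5C4 = 7: row 5 has {1,2,3,4,5,6,8,9}; col 4 has {2,4,9}; box has {1,3,4,6,8} → only 7 remains.
R6C4 = 5: row 6 has {1,2,3,4,6,7,8,9}; col 4 has {2,4,7,9}; box has {1,3,4,6,7,8} → only 5 remains.
R8C8 = 6: row 8 has {1,4,5,7,8,9}; col 8 has {1,2,3,4,5,7,8}; box has {1,2,3,4,5,8,9} → only 6 remains.
R9C6 = 4: row 9 has {2,3,5,6,7,8,9}; col 6 has {1,3,5,7,8}; box has {7,8,9} → only 4 remains.
R1C4 = 1: row 1 has {2,3,4,5,6,8,9}; col 4 has {2,4,5,7,9}; box has {2,3,5} → only 1 remains.
R1C5 = 7: row 1 has {1,2,3,4,5,6,8,9}; col 5 has {3,6,8}; box has {1,2,3,5} → only 7 remains.
R2C8 = 9: row 2 has {1,2,3,5,7}; col 8 has {1,2,3,4,5,6,7,8}; box has {1,2,3,5,7,8} → only 9 remains.
R7C7 = 7: row 7 has {1,4,8,9}; col 7 has {1,2,3,5,8,9}; box has {1,2,3,4,5,6,8,9} → only 7 remains.
R8C4 = 3: row 8 has {1,4,5,6,7,8,9}; col 4 has {1,2,4,5,7,9}; box has {4,7,8,9} → only 3 remains.
R9C5 = 1: row 9 has {2,3,4,5,6,7,8,9}; col 5 has {3,6,7,8}; box has {3,4,7,8,9} → only 1 remains.
R2C5 = 4: row 2 has {1,2,3,5,7,9}; col 5 has {1,3,6,7,8}; box has {1,2,3,5,7} → only 4 remains.
R2C7 = 6: row 2 has {1,2,3,4,5,7,9}; col 7 has {1,2,3,5,7,8,9}; box has {1,2,3,5,7,8,9} → only 6 remains.
R3C5 = 9: row 3 has {1,2,3,5,7,8}; col 5 has {1,3,4,6,7,8}; box has {1,2,3,4,5,7} → only 9 remains.
R3C6 = 6: row 3 has {1,2,3,5,7,8,9}; col 6 has {1,3,4,5,7,8}; box has {1,2,3,4,5,7,9} → only 6 remains.
R3C7 = 4: row 3 has {1,2,3,5,6,7,8,9}; col 7 has {1,2,3,5,6,7,8,9}; box has {1,2,3,5,6,7,8,9} → only 4 remains.
R4C5 = 2: row 4 has {1,3,4,5,6,7,8}; col 5 has {1,3,4,6,7,8,9}; box has {1,3,4,5,6,7,8} → only 2 remains.
R4C6 = 9: row 4 has {1,2,3,4,5,6,7,8}; col 6 has {1,3,4,5,6,7,8}; box has {1,2,3,4,5,6,7,8} → only 9 remains.
R7C4 = 6: row 7 has {1,4,7,8,9}; col 4 has {1,2,3,4,5,7,9}; box has {1,3,4,7,8,9} → only 6 remains.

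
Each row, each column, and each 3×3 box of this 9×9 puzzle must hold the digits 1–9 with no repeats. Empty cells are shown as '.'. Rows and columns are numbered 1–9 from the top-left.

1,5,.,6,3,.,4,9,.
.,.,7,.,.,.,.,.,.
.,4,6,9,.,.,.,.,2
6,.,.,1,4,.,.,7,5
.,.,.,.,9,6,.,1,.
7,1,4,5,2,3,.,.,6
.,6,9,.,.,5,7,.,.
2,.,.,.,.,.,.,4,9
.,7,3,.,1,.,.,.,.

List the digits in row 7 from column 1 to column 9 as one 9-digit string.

R4C6 = 8 (sole candidate).
R5C4 = 7 (sole candidate).
R6C8 = 8 (sole candidate).
R7C5 = 8: row 7 has {5,6,7,9}; col 5 has {1,2,3,4,9}; box has {1,5} → only 8 remains.
R8C2 = 8 (sole candidate).
R8C4 = 3 (sole candidate).
R8C6 = 7 (sole candidate).
R9C9 = 8 (sole candidate).
R1C6 = 2 (sole candidate).
R1C9 = 7 (sole candidate).
R2C5 = 5 (sole candidate).
R3C5 = 7 (sole candidate).
R3C6 = 1 (sole candidate).
R4C3 = 2 (sole candidate).
R5C2 = 3 (sole candidate).
R5C7 = 2 (sole candidate).
R5C9 = 4 (sole candidate).
R6C7 = 9 (sole candidate).
R7C1 = 4: row 7 has {5,6,7,8,9}; col 1 has {1,2,6,7}; box has {2,3,6,7,8,9} → only 4 remains.
R7C4 = 2: row 7 has {4,5,6,7,8,9}; col 4 has {1,3,5,6,7,9}; box has {1,3,5,7,8} → only 2 remains.
R7C8 = 3: row 7 has {2,4,5,6,7,8,9}; col 8 has {1,4,7,8,9}; box has {4,7,8,9} → only 3 remains.
R7C9 = 1: row 7 has {2,3,4,5,6,7,8,9}; col 9 has {2,4,5,6,7,8,9}; box has {3,4,7,8,9} → only 1 remains.

469285731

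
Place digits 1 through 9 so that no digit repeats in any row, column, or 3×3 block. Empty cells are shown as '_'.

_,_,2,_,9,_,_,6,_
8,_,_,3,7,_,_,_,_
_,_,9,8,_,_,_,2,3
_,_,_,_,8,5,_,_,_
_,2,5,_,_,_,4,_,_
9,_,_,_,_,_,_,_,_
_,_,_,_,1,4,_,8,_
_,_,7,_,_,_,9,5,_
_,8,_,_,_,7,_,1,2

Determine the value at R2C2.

R1C6 = 1 (sole candidate).
R3C6 = 6 (sole candidate).
R2C6 = 2 (sole candidate).
R6C6 = 3 (sole candidate).
R6C8 = 7 (sole candidate).
R8C6 = 8 (sole candidate).
R5C5 = 6 (sole candidate).
R5C6 = 9 (sole candidate).
R5C8 = 3 (sole candidate).
R4C8 = 9 (sole candidate).
R2C8 = 4 (sole candidate).
R2C9 = 9 (hidden single in row 2).
R5C9 = 8 (hidden single in row 5).
R1C7 = 8 (hidden single in row 1).
R6C3 = 8 (hidden single in row 6).
R9C4 = 9 (hidden single in row 9).
R7C2 = 9 (hidden single in row 7).
R8C9 = 4 (hidden single in column 9).
Singles propagation stalls before the target is settled. Branch on R7C3 (candidates {3,6}).
  Try R7C3 = 6: this forces R2C3=1, R2C7=5, R7C9=7; then R1C9 has no candidate left — contradiction.
So R7C3 = 3.
R8C5 = 3 (hidden single in row 8).
R9C5 = 5 (sole candidate).
R3C5 = 4 (sole candidate).
R6C5 = 2 (sole candidate).
R1C4 = 5 (sole candidate).
R1C9 = 7 (sole candidate).
R7C9 = 6 (sole candidate).
R9C7 = 3 (sole candidate).
R4C9 = 1 (sole candidate).
R6C9 = 5 (sole candidate).
R7C4 = 2 (sole candidate).
R7C7 = 7 (sole candidate).
R8C4 = 6 (sole candidate).
R6C7 = 6 (sole candidate).
R7C1 = 5 (sole candidate).
R8C2 = 1 (sole candidate).
R4C7 = 2 (sole candidate).
R6C2 = 4 (sole candidate).
R6C4 = 1 (sole candidate).
R8C1 = 2 (sole candidate).
R1C2 = 3 (sole candidate).
R4C3 = 6 (sole candidate).
R5C4 = 7 (sole candidate).
R9C3 = 4 (sole candidate).
R1C1 = 4 (sole candidate).
R2C3 = 1 (sole candidate).
R2C7 = 5 (sole candidate).
R3C1 = 7 (sole candidate).
R3C2 = 5 (sole candidate).
R3C7 = 1 (sole candidate).
R4C1 = 3 (sole candidate).
R4C2 = 7 (sole candidate).
R4C4 = 4 (sole candidate).
R5C1 = 1 (sole candidate).
R9C1 = 6 (sole candidate).
R2C2 = 6: row 2 has {1,2,3,4,5,7,8,9}; col 2 has {1,2,3,4,5,7,8,9}; box has {1,2,3,4,5,7,8,9} → only 6 remains.

6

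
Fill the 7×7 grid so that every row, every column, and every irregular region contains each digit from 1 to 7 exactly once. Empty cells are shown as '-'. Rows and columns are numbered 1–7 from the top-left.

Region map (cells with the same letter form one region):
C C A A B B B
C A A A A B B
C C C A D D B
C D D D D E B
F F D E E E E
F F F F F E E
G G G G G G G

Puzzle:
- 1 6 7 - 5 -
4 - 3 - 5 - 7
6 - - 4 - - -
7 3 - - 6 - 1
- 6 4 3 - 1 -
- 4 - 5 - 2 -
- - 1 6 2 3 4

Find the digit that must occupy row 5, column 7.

row 2, column 2 = 2: row 2 has {3,4,5,7}; col 2 has {1,3,4,6}; region has {3,4,5,6,7} → only 2 remains.
row 2, column 4 = 1: row 2 has {2,3,4,5,7}; col 4 has {3,4,5,6,7}; region has {2,3,4,5,6,7} → only 1 remains.
row 2, column 6 = 6: row 2 has {1,2,3,4,5,7}; col 6 has {1,2,3,5}; region has {1,5,7} → only 6 remains.
row 3, column 2 = 5: row 3 has {4,6}; col 2 has {1,2,3,4,6}; region has {1,4,6,7} → only 5 remains.
row 3, column 3 = 2: row 3 has {4,5,6}; col 3 has {1,3,4,6}; region has {1,4,5,6,7} → only 2 remains.
row 3, column 6 = 7: row 3 has {2,4,5,6}; col 6 has {1,2,3,5,6}; region has {3,4,6} → only 7 remains.
row 3, column 7 = 3: row 3 has {2,4,5,6,7}; col 7 has {1,4,7}; region has {1,5,6,7} → only 3 remains.
row 4, column 3 = 5: row 4 has {1,3,6,7}; col 3 has {1,2,3,4,6}; region has {3,4,6,7} → only 5 remains.
row 4, column 4 = 2: row 4 has {1,3,5,6,7}; col 4 has {1,3,4,5,6,7}; region has {3,4,5,6,7} → only 2 remains.
row 4, column 6 = 4: row 4 has {1,2,3,5,6,7}; col 6 has {1,2,3,5,6,7}; region has {1,2,3} → only 4 remains.
row 5, column 1 = 2: row 5 has {1,3,4,6}; col 1 has {4,6,7}; region has {4,5,6} → only 2 remains.
row 5, column 5 = 7: row 5 has {1,2,3,4,6}; col 5 has {2,5,6}; region has {1,2,3,4} → only 7 remains.
row 5, column 7 = 5: row 5 has {1,2,3,4,6,7}; col 7 has {1,3,4,7}; region has {1,2,3,4,7} → only 5 remains.

5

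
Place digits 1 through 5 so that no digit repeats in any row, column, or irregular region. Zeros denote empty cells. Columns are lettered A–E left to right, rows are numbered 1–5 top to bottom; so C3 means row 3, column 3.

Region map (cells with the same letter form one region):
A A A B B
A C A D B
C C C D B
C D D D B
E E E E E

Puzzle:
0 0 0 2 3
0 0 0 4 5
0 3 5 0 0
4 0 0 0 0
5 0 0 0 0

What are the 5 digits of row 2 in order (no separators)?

A1 = 1: row 1 has {2,3}; col 1 has {4,5}; region has {} → only 1 remains.
C1 = 4: row 1 has {1,2,3}; col 3 has {5}; region has {1} → only 4 remains.
A3 = 2: row 3 has {3,5}; col 1 has {1,4,5}; region has {3,4,5} → only 2 remains.
D3 = 1: row 3 has {2,3,5}; col 4 has {2,4}; region has {4} → only 1 remains.
E3 = 4: row 3 has {1,2,3,5}; col 5 has {3,5}; region has {2,3,5} → only 4 remains.
E4 = 1: row 4 has {4}; col 5 has {3,4,5}; region has {2,3,4,5} → only 1 remains.
D5 = 3: row 5 has {5}; col 4 has {1,2,4}; region has {5} → only 3 remains.
E5 = 2: row 5 has {3,5}; col 5 has {1,3,4,5}; region has {3,5} → only 2 remains.
B1 = 5: row 1 has {1,2,3,4}; col 2 has {3}; region has {1,4} → only 5 remains.
A2 = 3: row 2 has {4,5}; col 1 has {1,2,4,5}; region has {1,4,5} → only 3 remains.
B2 = 1: row 2 has {3,4,5}; col 2 has {3,5}; region has {2,3,4,5} → only 1 remains.
C2 = 2: row 2 has {1,3,4,5}; col 3 has {4,5}; region has {1,3,4,5} → only 2 remains.

31245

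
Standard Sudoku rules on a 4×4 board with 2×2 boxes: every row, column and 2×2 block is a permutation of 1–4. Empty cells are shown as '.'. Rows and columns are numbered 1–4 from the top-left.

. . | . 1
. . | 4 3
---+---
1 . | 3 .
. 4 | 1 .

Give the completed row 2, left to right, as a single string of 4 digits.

2143

R1C3 = 2: row 1 has {1}; col 3 has {1,3,4}; box has {1,3,4} → only 2 remains.
R2C1 = 2: row 2 has {3,4}; col 1 has {1}; box has {} → only 2 remains.
R2C2 = 1: row 2 has {2,3,4}; col 2 has {4}; box has {2} → only 1 remains.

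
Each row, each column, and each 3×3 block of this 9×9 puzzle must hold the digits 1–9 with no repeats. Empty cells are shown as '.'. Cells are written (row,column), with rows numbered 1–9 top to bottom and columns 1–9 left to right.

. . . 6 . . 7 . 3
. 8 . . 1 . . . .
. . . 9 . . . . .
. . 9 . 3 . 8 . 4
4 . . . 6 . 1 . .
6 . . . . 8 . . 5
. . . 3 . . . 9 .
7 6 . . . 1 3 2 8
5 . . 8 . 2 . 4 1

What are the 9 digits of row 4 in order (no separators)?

279135864

(8,3) = 4: row 8 has {1,2,3,6,7,8}; col 3 has {9}; box has {5,6,7} → only 4 remains.
(8,4) = 5: row 8 has {1,2,3,4,6,7,8}; col 4 has {3,6,8,9}; box has {1,2,3,8} → only 5 remains.
(8,5) = 9: row 8 has {1,2,3,4,5,6,7,8}; col 5 has {1,3,6}; box has {1,2,3,5,8} → only 9 remains.
(9,3) = 3: row 9 has {1,2,4,5,8}; col 3 has {4,9}; box has {4,5,6,7} → only 3 remains.
(9,5) = 7: row 9 has {1,2,3,4,5,8}; col 5 has {1,3,6,9}; box has {1,2,3,5,8,9} → only 7 remains.
(9,7) = 6: row 9 has {1,2,3,4,5,7,8}; col 7 has {1,3,7,8}; box has {1,2,3,4,8,9} → only 6 remains.
(7,5) = 4: row 7 has {3,9}; col 5 has {1,3,6,7,9}; box has {1,2,3,5,7,8,9} → only 4 remains.
(7,6) = 6: row 7 has {3,4,9}; col 6 has {1,2,8}; box has {1,2,3,4,5,7,8,9} → only 6 remains.
(7,7) = 5: row 7 has {3,4,6,9}; col 7 has {1,3,6,7,8}; box has {1,2,3,4,6,8,9} → only 5 remains.
(7,9) = 7: row 7 has {3,4,5,6,9}; col 9 has {1,3,4,5,8}; box has {1,2,3,4,5,6,8,9} → only 7 remains.
(9,2) = 9: row 9 has {1,2,3,4,5,6,7,8}; col 2 has {6,8}; box has {3,4,5,6,7} → only 9 remains.
(6,5) = 2: row 6 has {5,6,8}; col 5 has {1,3,4,6,7,9}; box has {3,6,8} → only 2 remains.
(6,7) = 9: row 6 has {2,5,6,8}; col 7 has {1,3,5,6,7,8}; box has {1,4,5,8} → only 9 remains.
(5,4) = 7: row 5 has {1,4,6}; col 4 has {3,5,6,8,9}; box has {2,3,6,8} → only 7 remains.
(5,8) = 3: row 5 has {1,4,6,7}; col 8 has {2,4,9}; box has {1,4,5,8,9} → only 3 remains.
(5,9) = 2: row 5 has {1,3,4,6,7}; col 9 has {1,3,4,5,7,8}; box has {1,3,4,5,8,9} → only 2 remains.
(6,8) = 7: row 6 has {2,5,6,8,9}; col 8 has {2,3,4,9}; box has {1,2,3,4,5,8,9} → only 7 remains.
(3,9) = 6: row 3 has {9}; col 9 has {1,2,3,4,5,7,8}; box has {3,7} → only 6 remains.
(4,4) = 1: row 4 has {3,4,8,9}; col 4 has {3,5,6,7,8,9}; box has {2,3,6,7,8} → only 1 remains.
(4,6) = 5: row 4 has {1,3,4,8,9}; col 6 has {1,2,6,8}; box has {1,2,3,6,7,8} → only 5 remains.
(4,8) = 6: row 4 has {1,3,4,5,8,9}; col 8 has {2,3,4,7,9}; box has {1,2,3,4,5,7,8,9} → only 6 remains.
(5,2) = 5: row 5 has {1,2,3,4,6,7}; col 2 has {6,8,9}; box has {4,6,9} → only 5 remains.
(5,3) = 8: row 5 has {1,2,3,4,5,6,7}; col 3 has {3,4,9}; box has {4,5,6,9} → only 8 remains.
(5,6) = 9: row 5 has {1,2,3,4,5,6,7,8}; col 6 has {1,2,5,6,8}; box has {1,2,3,5,6,7,8} → only 9 remains.
(6,3) = 1: row 6 has {2,5,6,7,8,9}; col 3 has {3,4,8,9}; box has {4,5,6,8,9} → only 1 remains.
(6,4) = 4: row 6 has {1,2,5,6,7,8,9}; col 4 has {1,3,5,6,7,8,9}; box has {1,2,3,5,6,7,8,9} → only 4 remains.
(7,3) = 2: row 7 has {3,4,5,6,7,9}; col 3 has {1,3,4,8,9}; box has {3,4,5,6,7,9} → only 2 remains.
(1,3) = 5: row 1 has {3,6,7}; col 3 has {1,2,3,4,8,9}; box has {8} → only 5 remains.
(1,5) = 8: row 1 has {3,5,6,7}; col 5 has {1,2,3,4,6,7,9}; box has {1,6,9} → only 8 remains.
(1,6) = 4: row 1 has {3,5,6,7,8}; col 6 has {1,2,5,6,8,9}; box has {1,6,8,9} → only 4 remains.
(1,8) = 1: row 1 has {3,4,5,6,7,8}; col 8 has {2,3,4,6,7,9}; box has {3,6,7} → only 1 remains.
(2,4) = 2: row 2 has {1,8}; col 4 has {1,3,4,5,6,7,8,9}; box has {1,4,6,8,9} → only 2 remains.
(2,7) = 4: row 2 has {1,2,8}; col 7 has {1,3,5,6,7,8,9}; box has {1,3,6,7} → only 4 remains.
(2,8) = 5: row 2 has {1,2,4,8}; col 8 has {1,2,3,4,6,7,9}; box has {1,3,4,6,7} → only 5 remains.
(2,9) = 9: row 2 has {1,2,4,5,8}; col 9 has {1,2,3,4,5,6,7,8}; box has {1,3,4,5,6,7} → only 9 remains.
(3,3) = 7: row 3 has {6,9}; col 3 has {1,2,3,4,5,8,9}; box has {5,8} → only 7 remains.
(3,5) = 5: row 3 has {6,7,9}; col 5 has {1,2,3,4,6,7,8,9}; box has {1,2,4,6,8,9} → only 5 remains.
(3,6) = 3: row 3 has {5,6,7,9}; col 6 has {1,2,4,5,6,8,9}; box has {1,2,4,5,6,8,9} → only 3 remains.
(3,7) = 2: row 3 has {3,5,6,7,9}; col 7 has {1,3,4,5,6,7,8,9}; box has {1,3,4,5,6,7,9} → only 2 remains.
(3,8) = 8: row 3 has {2,3,5,6,7,9}; col 8 has {1,2,3,4,5,6,7,9}; box has {1,2,3,4,5,6,7,9} → only 8 remains.
(4,1) = 2: row 4 has {1,3,4,5,6,8,9}; col 1 has {4,5,6,7}; box has {1,4,5,6,8,9} → only 2 remains.
(4,2) = 7: row 4 has {1,2,3,4,5,6,8,9}; col 2 has {5,6,8,9}; box has {1,2,4,5,6,8,9} → only 7 remains.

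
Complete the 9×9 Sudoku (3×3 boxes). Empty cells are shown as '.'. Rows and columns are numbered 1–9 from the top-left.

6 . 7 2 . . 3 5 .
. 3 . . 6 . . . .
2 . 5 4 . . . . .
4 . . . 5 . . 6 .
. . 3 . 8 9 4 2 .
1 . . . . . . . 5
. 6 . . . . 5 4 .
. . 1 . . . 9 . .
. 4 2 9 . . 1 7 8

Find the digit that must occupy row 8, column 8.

row 8, column 8 = 3: row 8 has {1,9}; col 8 has {2,4,5,6,7}; box has {1,4,5,7,8,9} → only 3 remains.

3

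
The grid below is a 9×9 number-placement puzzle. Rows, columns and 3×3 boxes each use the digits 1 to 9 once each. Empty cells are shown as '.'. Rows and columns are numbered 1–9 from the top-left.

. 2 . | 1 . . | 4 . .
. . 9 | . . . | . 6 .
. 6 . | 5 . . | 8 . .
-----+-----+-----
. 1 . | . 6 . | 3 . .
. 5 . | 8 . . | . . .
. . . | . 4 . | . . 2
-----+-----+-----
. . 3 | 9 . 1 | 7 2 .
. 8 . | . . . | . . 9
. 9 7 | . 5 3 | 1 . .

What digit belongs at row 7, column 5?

row 7, column 2 = 4 (sole candidate).
row 7, column 5 = 8: row 7 has {1,2,3,4,7,9}; col 5 has {4,5,6}; box has {1,3,5,9} → only 8 remains.

8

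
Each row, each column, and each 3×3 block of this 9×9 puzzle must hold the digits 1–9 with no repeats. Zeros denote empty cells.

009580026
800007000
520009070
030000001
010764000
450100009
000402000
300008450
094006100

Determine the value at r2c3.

r1c7 = 3: row 1 has {2,5,6,8,9}; col 7 has {1,4}; box has {2,6,7} → only 3 remains.
r3c7 = 8: row 3 has {2,5,7,9}; col 7 has {1,3,4}; box has {2,3,6,7} → only 8 remains.
r3c9 = 4: row 3 has {2,5,7,8,9}; col 9 has {1,6,9}; box has {2,3,6,7,8} → only 4 remains.
r4c6 = 5: row 4 has {1,3}; col 6 has {2,4,6,7,8,9}; box has {1,4,6,7} → only 5 remains.
r6c6 = 3: row 6 has {1,4,5,9}; col 6 has {2,4,5,6,7,8,9}; box has {1,4,5,6,7} → only 3 remains.
r8c4 = 9: row 8 has {3,4,5,8}; col 4 has {1,4,5,7}; box has {2,4,6,8} → only 9 remains.
r9c4 = 3: row 9 has {1,4,6,9}; col 4 has {1,4,5,7,9}; box has {2,4,6,8,9} → only 3 remains.
r9c8 = 8: row 9 has {1,3,4,6,9}; col 8 has {2,5,7}; box has {1,4,5} → only 8 remains.
r1c6 = 1: row 1 has {2,3,5,6,8,9}; col 6 has {2,3,4,5,6,7,8,9}; box has {5,7,8,9} → only 1 remains.
r2c9 = 5: row 2 has {7,8}; col 9 has {1,4,6,9}; box has {2,3,4,6,7,8} → only 5 remains.
r3c4 = 6: row 3 has {2,4,5,7,8,9}; col 4 has {1,3,4,5,7,9}; box has {1,5,7,8,9} → only 6 remains.
r3c5 = 3: row 3 has {2,4,5,6,7,8,9}; col 5 has {6,8}; box has {1,5,6,7,8,9} → only 3 remains.
r5c8 = 3: row 5 has {1,4,6,7}; col 8 has {2,5,7,8}; box has {1,9} → only 3 remains.
r6c5 = 2: row 6 has {1,3,4,5,9}; col 5 has {3,6,8}; box has {1,3,4,5,6,7} → only 2 remains.
r6c8 = 6: row 6 has {1,2,3,4,5,9}; col 8 has {2,3,5,7,8}; box has {1,3,9} → only 6 remains.
r7c8 = 9: row 7 has {2,4}; col 8 has {2,3,5,6,7,8}; box has {1,4,5,8} → only 9 remains.
r1c1 = 7: row 1 has {1,2,3,5,6,8,9}; col 1 has {3,4,5,8}; box has {2,5,8,9} → only 7 remains.
r1c2 = 4: row 1 has {1,2,3,5,6,7,8,9}; col 2 has {1,2,3,5,9}; box has {2,5,7,8,9} → only 4 remains.
r2c2 = 6: row 2 has {5,7,8}; col 2 has {1,2,3,4,5,9}; box has {2,4,5,7,8,9} → only 6 remains.
r2c4 = 2: row 2 has {5,6,7,8}; col 4 has {1,3,4,5,6,7,9}; box has {1,3,5,6,7,8,9} → only 2 remains.
r2c5 = 4: row 2 has {2,5,6,7,8}; col 5 has {2,3,6,8}; box has {1,2,3,5,6,7,8,9} → only 4 remains.
r2c7 = 9: row 2 has {2,4,5,6,7,8}; col 7 has {1,3,4,8}; box has {2,3,4,5,6,7,8} → only 9 remains.
r2c8 = 1: row 2 has {2,4,5,6,7,8,9}; col 8 has {2,3,5,6,7,8,9}; box has {2,3,4,5,6,7,8,9} → only 1 remains.
r3c3 = 1: row 3 has {2,3,4,5,6,7,8,9}; col 3 has {4,9}; box has {2,4,5,6,7,8,9} → only 1 remains.
r4c4 = 8: row 4 has {1,3,5}; col 4 has {1,2,3,4,5,6,7,9}; box has {1,2,3,4,5,6,7} → only 8 remains.
r4c5 = 9: row 4 has {1,3,5,8}; col 5 has {2,3,4,6,8}; box has {1,2,3,4,5,6,7,8} → only 9 remains.
r4c8 = 4: row 4 has {1,3,5,8,9}; col 8 has {1,2,3,5,6,7,8,9}; box has {1,3,6,9} → only 4 remains.
r6c7 = 7: row 6 has {1,2,3,4,5,6,9}; col 7 has {1,3,4,8,9}; box has {1,3,4,6,9} → only 7 remains.
r7c7 = 6: row 7 has {2,4,9}; col 7 has {1,3,4,7,8,9}; box has {1,4,5,8,9} → only 6 remains.
r8c2 = 7: row 8 has {3,4,5,8,9}; col 2 has {1,2,3,4,5,6,9}; box has {3,4,9} → only 7 remains.
r8c5 = 1: row 8 has {3,4,5,7,8,9}; col 5 has {2,3,4,6,8,9}; box has {2,3,4,6,8,9} → only 1 remains.
r8c9 = 2: row 8 has {1,3,4,5,7,8,9}; col 9 has {1,4,5,6,9}; box has {1,4,5,6,8,9} → only 2 remains.
r9c1 = 2: row 9 has {1,3,4,6,8,9}; col 1 has {3,4,5,7,8}; box has {3,4,7,9} → only 2 remains.
r9c9 = 7: row 9 has {1,2,3,4,6,8,9}; col 9 has {1,2,4,5,6,9}; box has {1,2,4,5,6,8,9} → only 7 remains.
r2c3 = 3: row 2 has {1,2,4,5,6,7,8,9}; col 3 has {1,4,9}; box has {1,2,4,5,6,7,8,9} → only 3 remains.

3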